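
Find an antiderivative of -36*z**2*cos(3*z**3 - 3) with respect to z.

-4*sin(3*z**3 - 3) + C

Let u = 3*z**3 - 3, so du = (9*z**2) dz.
Rewriting, the integral becomes -4·∫ cos(u) du = -4·sin(u).
Substituting back, u = 3*z**3 - 3.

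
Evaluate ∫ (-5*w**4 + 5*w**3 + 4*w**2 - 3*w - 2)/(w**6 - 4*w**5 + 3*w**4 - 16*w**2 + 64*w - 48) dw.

-49*log(w - 3)/26 + log(w - 2) - log(w - 1)/30 + 5*log(w + 2)/24 + 369*log(w**2 + 4)/1040 - 233*atan(w/2)/520 + C

Factor the denominator: (w - 3)*(w - 2)*(w - 1)*(w + 2)*(w**2 + 4).
Partial-fraction decomposition: (369*w - 466)/(520*(w**2 + 4)) + 5/(24*(w + 2)) - 1/(30*(w - 1)) + 1/(w - 2) - 49/(26*(w - 3)).
Integrate each term; A/(w−a) gives A·log|w−a|; the (Bw+D)/(w²+p²) term gives a log and an atan.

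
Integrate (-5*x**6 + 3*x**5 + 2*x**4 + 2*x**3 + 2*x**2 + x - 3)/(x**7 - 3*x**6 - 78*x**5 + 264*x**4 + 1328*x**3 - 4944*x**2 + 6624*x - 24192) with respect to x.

-1147387*log(x - 6)/1081600 - 3347*log(x - 4)/1760 + 5653*log(x + 6)/1280 - 634462*log(x + 7)/98527 - 2443*log(x**2 + 4)/339200 - 2659*atan(x/2)/169600 + 68951/(4160*x - 24960) + C

Factor the denominator: (x - 6)**2*(x - 4)*(x + 6)*(x + 7)*(x**2 + 4).
Partial-fraction decomposition: -(2443*x + 5318)/(169600*(x**2 + 4)) - 634462/(98527*(x + 7)) + 5653/(1280*(x + 6)) - 3347/(1760*(x - 4)) - 1147387/(1081600*(x - 6)) - 68951/(4160*(x - 6)**2).
Integrate each term; A/(x−a) gives A·log|x−a|; the (Bx+D)/(x²+p²) term gives a log and an atan.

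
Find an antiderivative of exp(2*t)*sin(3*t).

Let I denote the integral. Integrate by parts with u = sin(3*t), dv = exp(2*t) dt, so v = exp(2*t)/2: I = exp(2*t)*sin(3*t)/2 − (3/2)·∫ exp(2*t)*cos(3*t) dt.
Apply parts again with u = cos(3*t), dv = exp(2*t) dt: ∫ exp(2*t)*cos(3*t) dt = exp(2*t)*cos(3*t)/2 + (3/2)·I. Substituting back brings back I: I = exp(2*t)*sin(3*t)/2 - 3*exp(2*t)*cos(3*t)/4 − (9/4)·I.
Solving for I: (1 + 9/4)·I equals the remaining terms, so I = (4/13)·(exp(2*t)*sin(3*t)/2 - 3*exp(2*t)*cos(3*t)/4).

2*exp(2*t)*sin(3*t)/13 - 3*exp(2*t)*cos(3*t)/13 + C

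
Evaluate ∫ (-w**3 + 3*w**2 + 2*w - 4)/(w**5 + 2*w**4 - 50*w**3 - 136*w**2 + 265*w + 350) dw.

-31*log(w - 7)/960 - 4*log(w - 2)/735 - log(w + 1)/192 + 101*log(w + 5)/2352 + 31/(56*w + 280) + C

Factor the denominator: (w - 7)*(w - 2)*(w + 1)*(w + 5)**2.
Partial-fraction decomposition: 101/(2352*(w + 5)) - 31/(56*(w + 5)**2) - 1/(192*(w + 1)) - 4/(735*(w - 2)) - 31/(960*(w - 7)).
Integrate each term; A/(w−a) gives A·log|w−a|; A/(w−a)² gives −A/(w−a).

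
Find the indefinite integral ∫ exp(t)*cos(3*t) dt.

Let I denote the integral. Integrate by parts with u = cos(3*t), dv = exp(t) dt, so v = exp(t): I = exp(t)*cos(3*t) + 3·∫ exp(t)*sin(3*t) dt.
Apply parts again with u = sin(3*t), dv = exp(t) dt: ∫ exp(t)*sin(3*t) dt = exp(t)*sin(3*t) − 3·I. Substituting back brings back I: I = 3*exp(t)*sin(3*t) + exp(t)*cos(3*t) − 9·I.
Solving for I: (1 + 9)·I equals the remaining terms, so I = (1/10)·(3*exp(t)*sin(3*t) + exp(t)*cos(3*t)).

3*exp(t)*sin(3*t)/10 + exp(t)*cos(3*t)/10 + C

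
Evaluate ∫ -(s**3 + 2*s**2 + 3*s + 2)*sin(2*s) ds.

Use integration by parts with u = s**3 + 2*s**2 + 3*s + 2, dv = -sin(2*s) ds, so v = cos(2*s)/2.
Apply parts 3 times (tabular method): alternate signs, differentiate u down to 0, integrate dv up.

s**3*cos(2*s)/2 - 3*s**2*sin(2*s)/4 + s**2*cos(2*s) - s*sin(2*s) + 3*s*cos(2*s)/4 - 3*sin(2*s)/8 + cos(2*s)/2 + C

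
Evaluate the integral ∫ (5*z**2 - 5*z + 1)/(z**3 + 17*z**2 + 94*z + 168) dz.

101*log(z + 4)/6 - 211*log(z + 6)/2 + 281*log(z + 7)/3 + C

Factor the denominator: (z + 4)*(z + 6)*(z + 7).
Partial-fraction decomposition: 281/(3*(z + 7)) - 211/(2*(z + 6)) + 101/(6*(z + 4)).
Integrate each term: A/(z−a) contributes A·log|z−a|.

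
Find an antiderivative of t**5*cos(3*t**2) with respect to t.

Let u = t², du = 2t dt; rewrite as (1/2)∫ u^2·cos(3u) du.
Now integrate by parts 2 times.

t**4*sin(3*t**2)/6 + t**2*cos(3*t**2)/9 - sin(3*t**2)/27 + C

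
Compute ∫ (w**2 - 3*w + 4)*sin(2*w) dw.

-w**2*cos(2*w)/2 + w*sin(2*w)/2 + 3*w*cos(2*w)/2 - 3*sin(2*w)/4 - 7*cos(2*w)/4 + C

Use integration by parts with u = w**2 - 3*w + 4, dv = sin(2*w) dw, so v = -cos(2*w)/2.
Apply parts 2 times (tabular method): alternate signs, differentiate u down to 0, integrate dv up.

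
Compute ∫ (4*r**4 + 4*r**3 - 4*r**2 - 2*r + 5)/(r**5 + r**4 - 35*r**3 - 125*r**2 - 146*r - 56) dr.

Factor the denominator: (r - 7)*(r + 1)**2*(r + 2)*(r + 4).
Partial-fraction decomposition: 239/(66*(r + 4)) - 25/(18*(r + 2)) + 13/(192*(r + 1)) - 1/(8*(r + 1)**2) + 10771/(6336*(r - 7)).
Integrate each term; A/(r−a) gives A·log|r−a|; A/(r−a)² gives −A/(r−a).

10771*log(r - 7)/6336 + 13*log(r + 1)/192 - 25*log(r + 2)/18 + 239*log(r + 4)/66 + 1/(8*r + 8) + C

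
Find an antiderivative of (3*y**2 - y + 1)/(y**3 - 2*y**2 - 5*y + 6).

Factor the denominator: (y - 3)*(y - 1)*(y + 2).
Partial-fraction decomposition: 1/(y + 2) - 1/(2*(y - 1)) + 5/(2*(y - 3)).
Integrate each term: A/(y−a) contributes A·log|y−a|.

5*log(y - 3)/2 - log(y - 1)/2 + log(y + 2) + C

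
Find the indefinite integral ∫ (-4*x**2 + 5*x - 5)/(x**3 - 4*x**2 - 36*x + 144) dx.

Factor the denominator: (x - 6)*(x - 4)*(x + 6).
Partial-fraction decomposition: -179/(120*(x + 6)) + 49/(20*(x - 4)) - 119/(24*(x - 6)).
Integrate each term: A/(x−a) contributes A·log|x−a|.

-119*log(x - 6)/24 + 49*log(x - 4)/20 - 179*log(x + 6)/120 + C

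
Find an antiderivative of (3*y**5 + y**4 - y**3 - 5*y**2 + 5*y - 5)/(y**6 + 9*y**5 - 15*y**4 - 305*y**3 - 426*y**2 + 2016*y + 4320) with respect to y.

4885*log(y - 5)/7128 - 187*log(y - 3)/1323 - 343*log(y + 3)/72 - 179791*log(y + 4)/15876 + 22031*log(y + 6)/1188 - 2857/(126*y + 504) + C

Factor the denominator: (y - 5)*(y - 3)*(y + 3)*(y + 4)**2*(y + 6).
Partial-fraction decomposition: 22031/(1188*(y + 6)) - 179791/(15876*(y + 4)) + 2857/(126*(y + 4)**2) - 343/(72*(y + 3)) - 187/(1323*(y - 3)) + 4885/(7128*(y - 5)).
Integrate each term; A/(y−a) gives A·log|y−a|; A/(y−a)² gives −A/(y−a).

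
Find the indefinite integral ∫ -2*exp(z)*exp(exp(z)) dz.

Let u = exp(z), so du = (exp(z)) dz.
Rewriting, the integral becomes -2·∫ e^u du = -2·e^u.
Substituting back, u = exp(z).

-2*exp(exp(z)) + C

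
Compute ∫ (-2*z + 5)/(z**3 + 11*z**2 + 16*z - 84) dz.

log(z - 2)/72 - 17*log(z + 6)/8 + 19*log(z + 7)/9 + C

Factor the denominator: (z - 2)*(z + 6)*(z + 7).
Partial-fraction decomposition: 19/(9*(z + 7)) - 17/(8*(z + 6)) + 1/(72*(z - 2)).
Integrate each term: A/(z−a) contributes A·log|z−a|.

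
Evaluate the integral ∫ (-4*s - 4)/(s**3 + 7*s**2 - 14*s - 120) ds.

Factor the denominator: (s - 4)*(s + 5)*(s + 6).
Partial-fraction decomposition: 2/(s + 6) - 16/(9*(s + 5)) - 2/(9*(s - 4)).
Integrate each term: A/(s−a) contributes A·log|s−a|.

-2*log(s - 4)/9 - 16*log(s + 5)/9 + 2*log(s + 6) + C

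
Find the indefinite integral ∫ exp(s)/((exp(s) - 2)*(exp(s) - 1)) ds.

Let u = e^s, du = e^s ds.
The integral becomes ∫ du/((u-2)(u-1)); decompose into partial fractions.

log(exp(s) - 2) - log(exp(s) - 1) + C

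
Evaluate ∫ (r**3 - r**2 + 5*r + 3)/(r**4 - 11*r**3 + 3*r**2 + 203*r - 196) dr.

866*log(r - 7)/1089 + 2*log(r - 1)/45 + 97*log(r + 4)/605 - 166/(33*r - 231) + C

Factor the denominator: (r - 7)**2*(r - 1)*(r + 4).
Partial-fraction decomposition: 97/(605*(r + 4)) + 2/(45*(r - 1)) + 866/(1089*(r - 7)) + 166/(33*(r - 7)**2).
Integrate each term; A/(r−a) gives A·log|r−a|; A/(r−a)² gives −A/(r−a).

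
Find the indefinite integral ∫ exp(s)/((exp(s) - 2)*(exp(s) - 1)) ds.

log(exp(s) - 2) - log(exp(s) - 1) + C

Let u = e^s, du = e^s ds.
The integral becomes ∫ du/((u-1)(u-2)); decompose into partial fractions.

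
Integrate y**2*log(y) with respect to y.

Use integration by parts with u = log(y), dv = y**2 dy.
Then du = 1/y dy and v = y**3/3.

y**3*log(y)/3 - y**3/9 + C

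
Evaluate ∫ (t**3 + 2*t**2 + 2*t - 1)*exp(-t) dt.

Use integration by parts with u = t**3 + 2*t**2 + 2*t - 1, dv = exp(-t) dt, so v = -exp(-t).
Apply parts 3 times (tabular method): alternate signs, differentiate u down to 0, integrate dv up.

(-t**3 - 5*t**2 - 12*t - 11)*exp(-t) + C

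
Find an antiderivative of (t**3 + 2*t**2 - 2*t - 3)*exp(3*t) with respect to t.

(9*t**3 + 9*t**2 - 24*t - 19)*exp(3*t)/27 + C

Use integration by parts with u = t**3 + 2*t**2 - 2*t - 3, dv = exp(3*t) dt, so v = exp(3*t)/3.
Apply parts 3 times (tabular method): alternate signs, differentiate u down to 0, integrate dv up.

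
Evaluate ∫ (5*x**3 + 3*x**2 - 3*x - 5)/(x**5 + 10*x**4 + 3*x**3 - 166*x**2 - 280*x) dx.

log(x)/56 + 13*log(x - 4)/88 - 3*log(x + 2)/20 + 2*log(x + 5) - 776*log(x + 7)/385 + C

Factor the denominator: x*(x - 4)*(x + 2)*(x + 5)*(x + 7).
Partial-fraction decomposition: -776/(385*(x + 7)) + 2/(x + 5) - 3/(20*(x + 2)) + 13/(88*(x - 4)) + 1/(56*x).
Integrate each term: A/(x−a) contributes A·log|x−a|.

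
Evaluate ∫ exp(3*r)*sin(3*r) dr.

Let I denote the integral. Integrate by parts with u = sin(3*r), dv = exp(3*r) dr, so v = exp(3*r)/3: I = exp(3*r)*sin(3*r)/3 − ∫ exp(3*r)*cos(3*r) dr.
Apply parts again with u = cos(3*r), dv = exp(3*r) dr: ∫ exp(3*r)*cos(3*r) dr = exp(3*r)*cos(3*r)/3 + I. Substituting back brings back I: I = exp(3*r)*sin(3*r)/3 - exp(3*r)*cos(3*r)/3 − I.
Solving for I: (1 + 1)·I equals the remaining terms, so I = (1/2)·(exp(3*r)*sin(3*r)/3 - exp(3*r)*cos(3*r)/3).

exp(3*r)*sin(3*r)/6 - exp(3*r)*cos(3*r)/6 + C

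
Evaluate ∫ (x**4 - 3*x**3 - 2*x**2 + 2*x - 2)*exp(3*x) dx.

(27*x**4 - 117*x**3 + 63*x**2 + 12*x - 58)*exp(3*x)/81 + C

Use integration by parts with u = x**4 - 3*x**3 - 2*x**2 + 2*x - 2, dv = exp(3*x) dx, so v = exp(3*x)/3.
Apply parts 4 times (tabular method): alternate signs, differentiate u down to 0, integrate dv up.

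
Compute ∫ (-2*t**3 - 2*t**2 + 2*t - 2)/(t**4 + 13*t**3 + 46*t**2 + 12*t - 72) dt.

-4*log(t - 1)/147 - log(t + 2)/24 - 757*log(t + 6)/392 - 173/(14*t + 84) + C

Factor the denominator: (t - 1)*(t + 2)*(t + 6)**2.
Partial-fraction decomposition: -757/(392*(t + 6)) + 173/(14*(t + 6)**2) - 1/(24*(t + 2)) - 4/(147*(t - 1)).
Integrate each term; A/(t−a) gives A·log|t−a|; A/(t−a)² gives −A/(t−a).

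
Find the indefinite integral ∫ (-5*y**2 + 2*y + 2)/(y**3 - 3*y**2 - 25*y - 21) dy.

Factor the denominator: (y - 7)*(y + 1)*(y + 3).
Partial-fraction decomposition: -49/(20*(y + 3)) + 5/(16*(y + 1)) - 229/(80*(y - 7)).
Integrate each term: A/(y−a) contributes A·log|y−a|.

-229*log(y - 7)/80 + 5*log(y + 1)/16 - 49*log(y + 3)/20 + C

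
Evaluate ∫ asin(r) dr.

r*asin(r) + sqrt(-r**2 + 1) + C

Use integration by parts with u = arcsin(r), dv = dr.
Then du = 1/sqrt(-r**2 + 1) dr.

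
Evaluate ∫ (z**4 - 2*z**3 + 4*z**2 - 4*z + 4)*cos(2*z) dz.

Use integration by parts with u = z**4 - 2*z**3 + 4*z**2 - 4*z + 4, dv = cos(2*z) dz, so v = sin(2*z)/2.
Apply parts 4 times (tabular method): alternate signs, differentiate u down to 0, integrate dv up.

z**4*sin(2*z)/2 - z**3*sin(2*z) + z**3*cos(2*z) + z**2*sin(2*z)/2 - 3*z**2*cos(2*z)/2 - z*sin(2*z)/2 + z*cos(2*z)/2 + 7*sin(2*z)/4 - cos(2*z)/4 + C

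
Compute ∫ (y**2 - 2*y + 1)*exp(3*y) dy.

(9*y**2 - 24*y + 17)*exp(3*y)/27 + C

Use integration by parts with u = y**2 - 2*y + 1, dv = exp(3*y) dy, so v = exp(3*y)/3.
Apply parts 2 times (tabular method): alternate signs, differentiate u down to 0, integrate dv up.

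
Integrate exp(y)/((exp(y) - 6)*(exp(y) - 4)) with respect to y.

Let u = e^y, du = e^y dy.
The integral becomes ∫ du/((u-4)(u-6)); decompose into partial fractions.

log(exp(y) - 6)/2 - log(exp(y) - 4)/2 + C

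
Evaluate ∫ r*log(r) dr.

r**2*log(r)/2 - r**2/4 + C

Use integration by parts with u = log(r), dv = r dr.
Then du = 1/r dr and v = r**2/2.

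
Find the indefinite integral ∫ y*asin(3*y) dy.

y**2*asin(3*y)/2 + y*sqrt(-9*y**2 + 1)/12 - asin(3*y)/36 + C

Use integration by parts with u = arcsin(3*y), dv = y dy.
Then du = 3/sqrt(-9*y**2 + 1) dy.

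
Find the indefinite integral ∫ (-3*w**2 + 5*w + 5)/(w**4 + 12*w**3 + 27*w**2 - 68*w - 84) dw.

log(w - 2)/72 + log(w + 1)/30 - 133*log(w + 6)/40 + 59*log(w + 7)/18 + C

Factor the denominator: (w - 2)*(w + 1)*(w + 6)*(w + 7).
Partial-fraction decomposition: 59/(18*(w + 7)) - 133/(40*(w + 6)) + 1/(30*(w + 1)) + 1/(72*(w - 2)).
Integrate each term: A/(w−a) contributes A·log|w−a|.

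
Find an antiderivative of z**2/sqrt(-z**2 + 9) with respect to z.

Substitute z = 3·sin(θ), so dz = 3·cos(θ) dθ and the radical becomes sqrt(-z**2 + 9) = 3·cos(θ) by the Pythagorean identity.
Integrate the resulting trig expression in θ, then back-substitute θ = asin(z/3), sin(θ) = z/3, cos(θ) = sqrt(-z**2 + 9)/3 (absorbing any constant into C).

-z*sqrt(-z**2 + 9)/2 + 9*asin(z/3)/2 + C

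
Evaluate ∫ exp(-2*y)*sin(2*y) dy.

Let I denote the integral. Integrate by parts with u = sin(2*y), dv = exp(-2*y) dy, so v = -exp(-2*y)/2: I = -exp(-2*y)*sin(2*y)/2 + ∫ exp(-2*y)*cos(2*y) dy.
Apply parts again with u = cos(2*y), dv = exp(-2*y) dy: ∫ exp(-2*y)*cos(2*y) dy = -exp(-2*y)*cos(2*y)/2 − I. Substituting back brings back I: I = -exp(-2*y)*sin(2*y)/2 - exp(-2*y)*cos(2*y)/2 − I.
Solving for I: (1 + 1)·I equals the remaining terms, so I = (1/2)·(-exp(-2*y)*sin(2*y)/2 - exp(-2*y)*cos(2*y)/2).

-exp(-2*y)*sin(2*y)/4 - exp(-2*y)*cos(2*y)/4 + C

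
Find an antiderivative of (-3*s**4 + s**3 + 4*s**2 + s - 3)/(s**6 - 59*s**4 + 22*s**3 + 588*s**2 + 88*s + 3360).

Factor the denominator: (s - 6)*(s - 5)*(s + 4)*(s + 7)*(s**2 + 4).
Partial-fraction decomposition: -(37*s + 1490)/(24592*(s**2 + 4)) + 1840/(6201*(s + 7)) - 31/(216*(s + 4)) + 412/(783*(s - 5)) - 141/(208*(s - 6)).
Integrate each term; A/(s−a) gives A·log|s−a|; the (Bs+D)/(s²+p²) term gives a log and an atan.

-141*log(s - 6)/208 + 412*log(s - 5)/783 - 31*log(s + 4)/216 + 1840*log(s + 7)/6201 - 37*log(s**2 + 4)/49184 - 745*atan(s/2)/24592 + C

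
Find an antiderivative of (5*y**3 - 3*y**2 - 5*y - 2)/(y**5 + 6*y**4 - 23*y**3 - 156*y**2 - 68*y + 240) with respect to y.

523*log(y - 5)/2772 + log(y - 1)/84 - 11*log(y + 2)/42 + 35*log(y + 4)/18 - 145*log(y + 6)/77 + C

Factor the denominator: (y - 5)*(y - 1)*(y + 2)*(y + 4)*(y + 6).
Partial-fraction decomposition: -145/(77*(y + 6)) + 35/(18*(y + 4)) - 11/(42*(y + 2)) + 1/(84*(y - 1)) + 523/(2772*(y - 5)).
Integrate each term: A/(y−a) contributes A·log|y−a|.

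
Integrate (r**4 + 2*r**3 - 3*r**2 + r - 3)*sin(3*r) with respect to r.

Use integration by parts with u = r**4 + 2*r**3 - 3*r**2 + r - 3, dv = sin(3*r) dr, so v = -cos(3*r)/3.
Apply parts 4 times (tabular method): alternate signs, differentiate u down to 0, integrate dv up.

-r**4*cos(3*r)/3 + 4*r**3*sin(3*r)/9 - 2*r**3*cos(3*r)/3 + 2*r**2*sin(3*r)/3 + 13*r**2*cos(3*r)/9 - 26*r*sin(3*r)/27 + r*cos(3*r)/9 - sin(3*r)/27 + 55*cos(3*r)/81 + C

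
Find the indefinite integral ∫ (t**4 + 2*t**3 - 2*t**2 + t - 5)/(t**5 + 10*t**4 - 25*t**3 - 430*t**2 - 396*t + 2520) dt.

1657*log(t - 6)/6864 - log(t - 2)/96 + 45*log(t + 5)/22 - 781*log(t + 6)/96 + 535*log(t + 7)/78 + C

Factor the denominator: (t - 6)*(t - 2)*(t + 5)*(t + 6)*(t + 7).
Partial-fraction decomposition: 535/(78*(t + 7)) - 781/(96*(t + 6)) + 45/(22*(t + 5)) - 1/(96*(t - 2)) + 1657/(6864*(t - 6)).
Integrate each term: A/(t−a) contributes A·log|t−a|.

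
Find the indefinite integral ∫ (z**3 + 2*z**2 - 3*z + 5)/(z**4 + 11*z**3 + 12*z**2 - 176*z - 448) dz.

89*log(z - 4)/704 - 257*log(z + 4)/192 + 73*log(z + 7)/33 - 5/(8*z + 32) + C

Factor the denominator: (z - 4)*(z + 4)**2*(z + 7).
Partial-fraction decomposition: 73/(33*(z + 7)) - 257/(192*(z + 4)) + 5/(8*(z + 4)**2) + 89/(704*(z - 4)).
Integrate each term; A/(z−a) gives A·log|z−a|; A/(z−a)² gives −A/(z−a).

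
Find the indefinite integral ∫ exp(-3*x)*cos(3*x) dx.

Let I denote the integral. Integrate by parts with u = cos(3*x), dv = exp(-3*x) dx, so v = -exp(-3*x)/3: I = -exp(-3*x)*cos(3*x)/3 − ∫ exp(-3*x)*sin(3*x) dx.
Apply parts again with u = sin(3*x), dv = exp(-3*x) dx: ∫ exp(-3*x)*sin(3*x) dx = -exp(-3*x)*sin(3*x)/3 + I. Substituting back brings back I: I = exp(-3*x)*sin(3*x)/3 - exp(-3*x)*cos(3*x)/3 − I.
Solving for I: (1 + 1)·I equals the remaining terms, so I = (1/2)·(exp(-3*x)*sin(3*x)/3 - exp(-3*x)*cos(3*x)/3).

exp(-3*x)*sin(3*x)/6 - exp(-3*x)*cos(3*x)/6 + C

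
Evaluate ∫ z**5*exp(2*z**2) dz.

(2*z**4 - 2*z**2 + 1)*exp(2*z**2)/8 + C

Let u = z², du = 2z dz; rewrite as (1/2)∫ u^2·exp(2u) du.
Now integrate by parts 2 times.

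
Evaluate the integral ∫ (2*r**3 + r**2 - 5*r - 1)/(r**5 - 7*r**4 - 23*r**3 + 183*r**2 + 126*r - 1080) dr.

437*log(r - 6)/270 - 83*log(r - 5)/48 + 47*log(r - 3)/252 + 31*log(r + 3)/432 - 31*log(r + 4)/210 + C

Factor the denominator: (r - 6)*(r - 5)*(r - 3)*(r + 3)*(r + 4).
Partial-fraction decomposition: -31/(210*(r + 4)) + 31/(432*(r + 3)) + 47/(252*(r - 3)) - 83/(48*(r - 5)) + 437/(270*(r - 6)).
Integrate each term: A/(r−a) contributes A·log|r−a|.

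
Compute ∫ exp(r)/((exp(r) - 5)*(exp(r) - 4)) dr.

Let u = e^r, du = e^r dr.
The integral becomes ∫ du/((u-4)(u-5)); decompose into partial fractions.

log(exp(r) - 5) - log(exp(r) - 4) + C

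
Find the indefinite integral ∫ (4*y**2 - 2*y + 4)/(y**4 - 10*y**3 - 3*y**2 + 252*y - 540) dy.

Factor the denominator: (y - 6)**2*(y - 3)*(y + 5).
Partial-fraction decomposition: -57/(484*(y + 5)) + 17/(36*(y - 3)) - 386/(1089*(y - 6)) + 136/(33*(y - 6)**2).
Integrate each term; A/(y−a) gives A·log|y−a|; A/(y−a)² gives −A/(y−a).

-386*log(y - 6)/1089 + 17*log(y - 3)/36 - 57*log(y + 5)/484 - 136/(33*y - 198) + C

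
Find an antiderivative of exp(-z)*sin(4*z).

-exp(-z)*sin(4*z)/17 - 4*exp(-z)*cos(4*z)/17 + C

Let I denote the integral. Integrate by parts with u = sin(4*z), dv = exp(-z) dz, so v = -exp(-z): I = -exp(-z)*sin(4*z) + 4·∫ exp(-z)*cos(4*z) dz.
Apply parts again with u = cos(4*z), dv = exp(-z) dz: ∫ exp(-z)*cos(4*z) dz = -exp(-z)*cos(4*z) − 4·I. Substituting back brings back I: I = -exp(-z)*sin(4*z) - 4*exp(-z)*cos(4*z) − 16·I.
Solving for I: (1 + 16)·I equals the remaining terms, so I = (1/17)·(-exp(-z)*sin(4*z) - 4*exp(-z)*cos(4*z)).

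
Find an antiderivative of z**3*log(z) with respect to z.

z**4*log(z)/4 - z**4/16 + C

Use integration by parts with u = log(z), dv = z**3 dz.
Then du = 1/z dz and v = z**4/4.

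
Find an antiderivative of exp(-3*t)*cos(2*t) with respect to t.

2*exp(-3*t)*sin(2*t)/13 - 3*exp(-3*t)*cos(2*t)/13 + C

Let I denote the integral. Integrate by parts with u = cos(2*t), dv = exp(-3*t) dt, so v = -exp(-3*t)/3: I = -exp(-3*t)*cos(2*t)/3 − (2/3)·∫ exp(-3*t)*sin(2*t) dt.
Apply parts again with u = sin(2*t), dv = exp(-3*t) dt: ∫ exp(-3*t)*sin(2*t) dt = -exp(-3*t)*sin(2*t)/3 + (2/3)·I. Substituting back brings back I: I = 2*exp(-3*t)*sin(2*t)/9 - exp(-3*t)*cos(2*t)/3 − (4/9)·I.
Solving for I: (1 + 4/9)·I equals the remaining terms, so I = (9/13)·(2*exp(-3*t)*sin(2*t)/9 - exp(-3*t)*cos(2*t)/3).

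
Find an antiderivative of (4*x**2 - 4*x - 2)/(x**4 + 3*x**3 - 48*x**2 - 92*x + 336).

59*log(x - 6)/260 - log(x - 2)/36 + 13*log(x + 4)/30 - 74*log(x + 7)/117 + C

Factor the denominator: (x - 6)*(x - 2)*(x + 4)*(x + 7).
Partial-fraction decomposition: -74/(117*(x + 7)) + 13/(30*(x + 4)) - 1/(36*(x - 2)) + 59/(260*(x - 6)).
Integrate each term: A/(x−a) contributes A·log|x−a|.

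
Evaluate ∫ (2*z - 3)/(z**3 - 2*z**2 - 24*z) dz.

Factor the denominator: z*(z - 6)*(z + 4).
Partial-fraction decomposition: -11/(40*(z + 4)) + 3/(20*(z - 6)) + 1/(8*z).
Integrate each term: A/(z−a) contributes A·log|z−a|.

log(z)/8 + 3*log(z - 6)/20 - 11*log(z + 4)/40 + C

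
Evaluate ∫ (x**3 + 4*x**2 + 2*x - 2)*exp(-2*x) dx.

(-4*x**3 - 22*x**2 - 30*x - 7)*exp(-2*x)/8 + C

Use integration by parts with u = x**3 + 4*x**2 + 2*x - 2, dv = exp(-2*x) dx, so v = -exp(-2*x)/2.
Apply parts 3 times (tabular method): alternate signs, differentiate u down to 0, integrate dv up.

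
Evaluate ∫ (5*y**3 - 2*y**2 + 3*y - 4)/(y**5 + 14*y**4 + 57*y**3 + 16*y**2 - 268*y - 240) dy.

Factor the denominator: (y - 2)*(y + 1)*(y + 4)*(y + 5)*(y + 6).
Partial-fraction decomposition: -587/(40*(y + 6)) + 347/(14*(y + 5)) - 92/(9*(y + 4)) + 7/(90*(y + 1)) + 17/(504*(y - 2)).
Integrate each term: A/(y−a) contributes A·log|y−a|.

17*log(y - 2)/504 + 7*log(y + 1)/90 - 92*log(y + 4)/9 + 347*log(y + 5)/14 - 587*log(y + 6)/40 + C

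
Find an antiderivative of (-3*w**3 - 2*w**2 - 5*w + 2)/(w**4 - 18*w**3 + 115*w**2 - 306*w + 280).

Factor the denominator: (w - 7)*(w - 5)*(w - 4)*(w - 2).
Partial-fraction decomposition: 4/(3*(w - 2)) - 121/(3*(w - 4)) + 224/(3*(w - 5)) - 116/(3*(w - 7)).
Integrate each term: A/(w−a) contributes A·log|w−a|.

-116*log(w - 7)/3 + 224*log(w - 5)/3 - 121*log(w - 4)/3 + 4*log(w - 2)/3 + C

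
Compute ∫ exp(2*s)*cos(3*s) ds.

3*exp(2*s)*sin(3*s)/13 + 2*exp(2*s)*cos(3*s)/13 + C

Let I denote the integral. Integrate by parts with u = cos(3*s), dv = exp(2*s) ds, so v = exp(2*s)/2: I = exp(2*s)*cos(3*s)/2 + (3/2)·∫ exp(2*s)*sin(3*s) ds.
Apply parts again with u = sin(3*s), dv = exp(2*s) ds: ∫ exp(2*s)*sin(3*s) ds = exp(2*s)*sin(3*s)/2 − (3/2)·I. Substituting back brings back I: I = 3*exp(2*s)*sin(3*s)/4 + exp(2*s)*cos(3*s)/2 − (9/4)·I.
Solving for I: (1 + 9/4)·I equals the remaining terms, so I = (4/13)·(3*exp(2*s)*sin(3*s)/4 + exp(2*s)*cos(3*s)/2).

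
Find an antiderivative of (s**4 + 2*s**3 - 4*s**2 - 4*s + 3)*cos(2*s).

Use integration by parts with u = s**4 + 2*s**3 - 4*s**2 - 4*s + 3, dv = cos(2*s) ds, so v = sin(2*s)/2.
Apply parts 4 times (tabular method): alternate signs, differentiate u down to 0, integrate dv up.

s**4*sin(2*s)/2 + s**3*sin(2*s) + s**3*cos(2*s) - 7*s**2*sin(2*s)/2 + 3*s**2*cos(2*s)/2 - 7*s*sin(2*s)/2 - 7*s*cos(2*s)/2 + 13*sin(2*s)/4 - 7*cos(2*s)/4 + C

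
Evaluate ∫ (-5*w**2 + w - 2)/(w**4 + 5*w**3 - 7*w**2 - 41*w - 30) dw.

-11*log(w - 3)/40 + log(w + 1)/2 - 8*log(w + 2)/5 + 11*log(w + 5)/8 + C

Factor the denominator: (w - 3)*(w + 1)*(w + 2)*(w + 5).
Partial-fraction decomposition: 11/(8*(w + 5)) - 8/(5*(w + 2)) + 1/(2*(w + 1)) - 11/(40*(w - 3)).
Integrate each term: A/(w−a) contributes A·log|w−a|.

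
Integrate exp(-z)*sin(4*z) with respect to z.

Let I denote the integral. Integrate by parts with u = sin(4*z), dv = exp(-z) dz, so v = -exp(-z): I = -exp(-z)*sin(4*z) + 4·∫ exp(-z)*cos(4*z) dz.
Apply parts again with u = cos(4*z), dv = exp(-z) dz: ∫ exp(-z)*cos(4*z) dz = -exp(-z)*cos(4*z) − 4·I. Substituting back brings back I: I = -exp(-z)*sin(4*z) - 4*exp(-z)*cos(4*z) − 16·I.
Solving for I: (1 + 16)·I equals the remaining terms, so I = (1/17)·(-exp(-z)*sin(4*z) - 4*exp(-z)*cos(4*z)).

-exp(-z)*sin(4*z)/17 - 4*exp(-z)*cos(4*z)/17 + C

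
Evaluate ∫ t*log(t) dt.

t**2*log(t)/2 - t**2/4 + C

Use integration by parts with u = log(t), dv = t dt.
Then du = 1/t dt and v = t**2/2.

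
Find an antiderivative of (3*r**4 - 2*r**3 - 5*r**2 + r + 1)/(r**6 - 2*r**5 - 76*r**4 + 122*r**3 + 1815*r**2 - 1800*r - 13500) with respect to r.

Factor the denominator: (r - 6)*(r - 5)**2*(r + 3)*(r + 5)*(r + 6).
Partial-fraction decomposition: -4135/(4356*(r + 6)) + 499/(550*(r + 5)) - 125/(1728*(r + 3)) - 512873/(193600*(r - 5)) - 753/(440*(r - 5)**2) + 3283/(1188*(r - 6)).
Integrate each term; A/(r−a) gives A·log|r−a|; A/(r−a)² gives −A/(r−a).

3283*log(r - 6)/1188 - 512873*log(r - 5)/193600 - 125*log(r + 3)/1728 + 499*log(r + 5)/550 - 4135*log(r + 6)/4356 + 753/(440*r - 2200) + C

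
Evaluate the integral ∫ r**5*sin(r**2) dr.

Let u = r², du = 2r dr; rewrite as (1/2)∫ u^2·sin(1u) du.
Now integrate by parts 2 times.

-r**4*cos(r**2)/2 + r**2*sin(r**2) + cos(r**2) + C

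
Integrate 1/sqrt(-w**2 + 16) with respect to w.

asin(w/4) + C

Substitute w = 4·sin(θ), so dw = 4·cos(θ) dθ and the radical becomes sqrt(-w**2 + 16) = 4·cos(θ) by the Pythagorean identity.
Integrate the resulting trig expression in θ, then back-substitute θ = asin(w/4), sin(θ) = w/4, cos(θ) = sqrt(-w**2 + 16)/4 (absorbing any constant into C).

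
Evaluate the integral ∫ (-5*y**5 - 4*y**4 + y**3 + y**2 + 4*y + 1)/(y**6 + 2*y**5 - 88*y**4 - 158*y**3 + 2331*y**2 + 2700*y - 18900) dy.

-46609*log(y - 7)/8112 + 8977*log(y - 5)/2420 - 745*log(y - 3)/2592 - 6503*log(y + 5)/480 + 18007250*log(y + 6)/1656369 - 33493/(1287*y + 7722) + C

Factor the denominator: (y - 7)*(y - 5)*(y - 3)*(y + 5)*(y + 6)**2.
Partial-fraction decomposition: 18007250/(1656369*(y + 6)) + 33493/(1287*(y + 6)**2) - 6503/(480*(y + 5)) - 745/(2592*(y - 3)) + 8977/(2420*(y - 5)) - 46609/(8112*(y - 7)).
Integrate each term; A/(y−a) gives A·log|y−a|; A/(y−a)² gives −A/(y−a).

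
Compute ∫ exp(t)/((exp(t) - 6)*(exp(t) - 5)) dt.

log(exp(t) - 6) - log(exp(t) - 5) + C

Let u = e^t, du = e^t dt.
The integral becomes ∫ du/((u-6)(u-5)); decompose into partial fractions.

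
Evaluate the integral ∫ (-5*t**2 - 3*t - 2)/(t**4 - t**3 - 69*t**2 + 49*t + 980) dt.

Factor the denominator: (t - 7)*(t - 5)*(t + 4)*(t + 7).
Partial-fraction decomposition: 113/(252*(t + 7)) - 70/(297*(t + 4)) + 71/(108*(t - 5)) - 67/(77*(t - 7)).
Integrate each term: A/(t−a) contributes A·log|t−a|.

-67*log(t - 7)/77 + 71*log(t - 5)/108 - 70*log(t + 4)/297 + 113*log(t + 7)/252 + C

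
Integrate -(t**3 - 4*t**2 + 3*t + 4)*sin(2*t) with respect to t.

t**3*cos(2*t)/2 - 3*t**2*sin(2*t)/4 - 2*t**2*cos(2*t) + 2*t*sin(2*t) + 3*t*cos(2*t)/4 - 3*sin(2*t)/8 + 3*cos(2*t) + C

Use integration by parts with u = t**3 - 4*t**2 + 3*t + 4, dv = -sin(2*t) dt, so v = cos(2*t)/2.
Apply parts 3 times (tabular method): alternate signs, differentiate u down to 0, integrate dv up.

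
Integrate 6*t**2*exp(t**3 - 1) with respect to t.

Let u = t**3 - 1, so du = (3*t**2) dt.
Rewriting, the integral becomes 2·∫ e^u du = 2·e^u.
Substituting back, u = t**3 - 1.

2*exp(t**3 - 1) + C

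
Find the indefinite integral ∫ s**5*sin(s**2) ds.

-s**4*cos(s**2)/2 + s**2*sin(s**2) + cos(s**2) + C

Let u = s², du = 2s ds; rewrite as (1/2)∫ u^2·sin(1u) du.
Now integrate by parts 2 times.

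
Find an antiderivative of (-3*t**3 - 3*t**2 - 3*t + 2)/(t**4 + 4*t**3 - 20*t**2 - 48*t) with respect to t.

-log(t)/24 - 25*log(t - 4)/24 + 5*log(t + 2)/12 - 7*log(t + 6)/3 + C

Factor the denominator: t*(t - 4)*(t + 2)*(t + 6).
Partial-fraction decomposition: -7/(3*(t + 6)) + 5/(12*(t + 2)) - 25/(24*(t - 4)) - 1/(24*t).
Integrate each term: A/(t−a) contributes A·log|t−a|.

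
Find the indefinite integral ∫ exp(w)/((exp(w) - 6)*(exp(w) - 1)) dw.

Let u = e^w, du = e^w dw.
The integral becomes ∫ du/((u-1)(u-6)); decompose into partial fractions.

log(exp(w) - 6)/5 - log(exp(w) - 1)/5 + C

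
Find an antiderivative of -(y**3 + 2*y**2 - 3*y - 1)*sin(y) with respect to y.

y**3*cos(y) - 3*y**2*sin(y) + 2*y**2*cos(y) - 4*y*sin(y) - 9*y*cos(y) + 9*sin(y) - 5*cos(y) + C

Use integration by parts with u = y**3 + 2*y**2 - 3*y - 1, dv = -sin(y) dy, so v = cos(y).
Apply parts 3 times (tabular method): alternate signs, differentiate u down to 0, integrate dv up.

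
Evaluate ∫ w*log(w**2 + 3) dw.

Let u = w**2 + 3, so du = (2*w) dw.
The integral becomes (1/2)·∫ log(u) du; integrate by parts with u′=log(u), dv′=du.

w**2*log(w**2 + 3)/2 - w**2/2 + 3*log(w**2 + 3)/2 + C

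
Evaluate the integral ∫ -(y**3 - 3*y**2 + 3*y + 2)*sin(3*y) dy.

Use integration by parts with u = y**3 - 3*y**2 + 3*y + 2, dv = -sin(3*y) dy, so v = cos(3*y)/3.
Apply parts 3 times (tabular method): alternate signs, differentiate u down to 0, integrate dv up.

y**3*cos(3*y)/3 - y**2*sin(3*y)/3 - y**2*cos(3*y) + 2*y*sin(3*y)/3 + 7*y*cos(3*y)/9 - 7*sin(3*y)/27 + 8*cos(3*y)/9 + C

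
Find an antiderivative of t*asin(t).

t**2*asin(t)/2 + t*sqrt(-t**2 + 1)/4 - asin(t)/4 + C

Use integration by parts with u = arcsin(t), dv = t dt.
Then du = 1/sqrt(-t**2 + 1) dt.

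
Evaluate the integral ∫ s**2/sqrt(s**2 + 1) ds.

s*sqrt(s**2 + 1)/2 - log(s + sqrt(s**2 + 1))/2 + C

Substitute s = tan(θ), so ds = sec(θ)^2 dθ and the radical becomes sqrt(s**2 + 1) = sec(θ) by the Pythagorean identity.
Integrate the resulting trig expression in θ, then back-substitute tan(θ) = s, sec(θ) = sqrt(s**2 + 1) (absorbing any constant into C).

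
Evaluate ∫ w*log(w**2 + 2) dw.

w**2*log(w**2 + 2)/2 - w**2/2 + log(w**2 + 2) + C

Let u = w**2 + 2, so du = (2*w) dw.
The integral becomes (1/2)·∫ log(u) du; integrate by parts with u′=log(u), dv′=du.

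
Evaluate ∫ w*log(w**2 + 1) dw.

Let u = w**2 + 1, so du = (2*w) dw.
The integral becomes (1/2)·∫ log(u) du; integrate by parts with u′=log(u), dv′=du.

w**2*log(w**2 + 1)/2 - w**2/2 + log(w**2 + 1)/2 + C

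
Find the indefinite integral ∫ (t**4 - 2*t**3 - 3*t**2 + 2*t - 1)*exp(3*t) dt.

(27*t**4 - 90*t**3 + 9*t**2 + 48*t - 43)*exp(3*t)/81 + C

Use integration by parts with u = t**4 - 2*t**3 - 3*t**2 + 2*t - 1, dv = exp(3*t) dt, so v = exp(3*t)/3.
Apply parts 4 times (tabular method): alternate signs, differentiate u down to 0, integrate dv up.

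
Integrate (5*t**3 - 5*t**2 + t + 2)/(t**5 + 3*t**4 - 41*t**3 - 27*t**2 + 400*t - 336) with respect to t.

41*log(t - 4)/44 - 19*log(t - 3)/28 + log(t - 1)/80 + 67*log(t + 4)/140 - 131*log(t + 7)/176 + C

Factor the denominator: (t - 4)*(t - 3)*(t - 1)*(t + 4)*(t + 7).
Partial-fraction decomposition: -131/(176*(t + 7)) + 67/(140*(t + 4)) + 1/(80*(t - 1)) - 19/(28*(t - 3)) + 41/(44*(t - 4)).
Integrate each term: A/(t−a) contributes A·log|t−a|.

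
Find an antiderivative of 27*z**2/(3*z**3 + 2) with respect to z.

Let u = 3*z**3 + 2, so du = (9*z**2) dz.
Rewriting, the integral becomes 3·∫ 1/u du = 3·log(u).
Substituting back, u = 3*z**3 + 2.

3*log(3*z**3 + 2) + C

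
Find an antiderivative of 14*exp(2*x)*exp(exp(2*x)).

7*exp(exp(2*x)) + C

Let u = exp(2*x), so du = (2*exp(2*x)) dx.
Rewriting, the integral becomes 7·∫ e^u du = 7·e^u.
Substituting back, u = exp(2*x).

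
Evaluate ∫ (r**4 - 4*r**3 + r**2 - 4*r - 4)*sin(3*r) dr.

Use integration by parts with u = r**4 - 4*r**3 + r**2 - 4*r - 4, dv = sin(3*r) dr, so v = -cos(3*r)/3.
Apply parts 4 times (tabular method): alternate signs, differentiate u down to 0, integrate dv up.

-r**4*cos(3*r)/3 + 4*r**3*sin(3*r)/9 + 4*r**3*cos(3*r)/3 - 4*r**2*sin(3*r)/3 + r**2*cos(3*r)/9 - 2*r*sin(3*r)/27 + 4*r*cos(3*r)/9 - 4*sin(3*r)/27 + 106*cos(3*r)/81 + C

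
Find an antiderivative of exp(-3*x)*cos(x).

Let I denote the integral. Integrate by parts with u = cos(x), dv = exp(-3*x) dx, so v = -exp(-3*x)/3: I = -exp(-3*x)*cos(x)/3 − (1/3)·∫ exp(-3*x)*sin(x) dx.
Apply parts again with u = sin(x), dv = exp(-3*x) dx: ∫ exp(-3*x)*sin(x) dx = -exp(-3*x)*sin(x)/3 + (1/3)·I. Substituting back brings back I: I = exp(-3*x)*sin(x)/9 - exp(-3*x)*cos(x)/3 − (1/9)·I.
Solving for I: (1 + 1/9)·I equals the remaining terms, so I = (9/10)·(exp(-3*x)*sin(x)/9 - exp(-3*x)*cos(x)/3).

exp(-3*x)*sin(x)/10 - 3*exp(-3*x)*cos(x)/10 + C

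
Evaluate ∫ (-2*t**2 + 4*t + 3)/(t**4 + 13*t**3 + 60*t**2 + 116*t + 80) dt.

137*log(t + 2)/36 - 45*log(t + 4)/4 + 67*log(t + 5)/9 + 13/(6*t + 12) + C

Factor the denominator: (t + 2)**2*(t + 4)*(t + 5).
Partial-fraction decomposition: 67/(9*(t + 5)) - 45/(4*(t + 4)) + 137/(36*(t + 2)) - 13/(6*(t + 2)**2).
Integrate each term; A/(t−a) gives A·log|t−a|; A/(t−a)² gives −A/(t−a).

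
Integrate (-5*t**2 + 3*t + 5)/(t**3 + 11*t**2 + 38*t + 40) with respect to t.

Factor the denominator: (t + 2)*(t + 4)*(t + 5).
Partial-fraction decomposition: -45/(t + 5) + 87/(2*(t + 4)) - 7/(2*(t + 2)).
Integrate each term: A/(t−a) contributes A·log|t−a|.

-7*log(t + 2)/2 + 87*log(t + 4)/2 - 45*log(t + 5) + C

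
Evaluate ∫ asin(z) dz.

z*asin(z) + sqrt(-z**2 + 1) + C

Use integration by parts with u = arcsin(z), dv = dz.
Then du = 1/sqrt(-z**2 + 1) dz.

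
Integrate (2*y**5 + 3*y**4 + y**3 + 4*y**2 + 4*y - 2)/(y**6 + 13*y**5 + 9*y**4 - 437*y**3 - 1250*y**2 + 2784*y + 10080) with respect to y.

Factor the denominator: (y - 5)*(y - 3)*(y + 4)**2*(y + 6)*(y + 7).
Partial-fraction decomposition: 6647/(270*(y + 7)) - 5881/(198*(y + 6)) + 161533/(23814*(y + 4)) - 649/(189*(y + 4)**2) - 401/(4410*(y - 3)) + 1046/(2673*(y - 5)).
Integrate each term; A/(y−a) gives A·log|y−a|; A/(y−a)² gives −A/(y−a).

1046*log(y - 5)/2673 - 401*log(y - 3)/4410 + 161533*log(y + 4)/23814 - 5881*log(y + 6)/198 + 6647*log(y + 7)/270 + 649/(189*y + 756) + C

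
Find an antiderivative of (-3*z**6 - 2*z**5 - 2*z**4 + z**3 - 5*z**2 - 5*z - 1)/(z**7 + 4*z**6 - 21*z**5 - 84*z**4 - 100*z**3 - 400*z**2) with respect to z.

Factor the denominator: z**2*(z - 5)*(z + 4)*(z + 5)*(z**2 + 4).
Partial-fraction decomposition: -(343*z - 552)/(2320*(z**2 + 4)) - 42101/(7250*(z + 5)) + 10877/(2880*(z + 4)) - 54401/(65250*(z - 5)) + 19/(1600*z) + 1/(400*z**2).
Integrate each term; A/(z−a) gives A·log|z−a|; the (Bz+D)/(z²+p²) term gives a log and an atan.

19*log(z)/1600 - 54401*log(z - 5)/65250 + 10877*log(z + 4)/2880 - 42101*log(z + 5)/7250 - 343*log(z**2 + 4)/4640 + 69*atan(z/2)/580 - 1/(400*z) + C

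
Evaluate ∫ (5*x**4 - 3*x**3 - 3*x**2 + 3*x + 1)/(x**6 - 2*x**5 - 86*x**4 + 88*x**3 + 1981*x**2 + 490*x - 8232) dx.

262411*log(x - 7)/1482250 + 17*log(x - 2)/2250 - 451*log(x + 3)/2000 + 157*log(x + 4)/242 - 4289*log(x + 7)/7056 - 10851/(7700*x - 53900) + C

Factor the denominator: (x - 7)**2*(x - 2)*(x + 3)*(x + 4)*(x + 7).
Partial-fraction decomposition: -4289/(7056*(x + 7)) + 157/(242*(x + 4)) - 451/(2000*(x + 3)) + 17/(2250*(x - 2)) + 262411/(1482250*(x - 7)) + 10851/(7700*(x - 7)**2).
Integrate each term; A/(x−a) gives A·log|x−a|; A/(x−a)² gives −A/(x−a).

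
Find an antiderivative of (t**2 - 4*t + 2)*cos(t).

Use integration by parts with u = t**2 - 4*t + 2, dv = cos(t) dt, so v = sin(t).
Apply parts 2 times (tabular method): alternate signs, differentiate u down to 0, integrate dv up.

t**2*sin(t) - 4*t*sin(t) + 2*t*cos(t) - 4*cos(t) + C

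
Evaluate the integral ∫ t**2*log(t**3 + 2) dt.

Let u = t**3 + 2, so du = (3*t**2) dt.
The integral becomes (1/3)·∫ log(u) du; integrate by parts with u′=log(u), dv′=du.

t**3*log(t**3 + 2)/3 - t**3/3 + 2*log(t**3 + 2)/3 + C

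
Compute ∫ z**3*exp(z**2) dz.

Let u = z², du = 2z dz; rewrite as (1/2)∫ u^1·exp(1u) du.
Now integrate by parts 1 time.

(z**2 - 1)*exp(z**2)/2 + C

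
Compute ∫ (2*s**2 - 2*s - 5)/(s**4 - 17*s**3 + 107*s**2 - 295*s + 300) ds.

Factor the denominator: (s - 5)**2*(s - 4)*(s - 3).
Partial-fraction decomposition: -7/(4*(s - 3)) + 19/(s - 4) - 69/(4*(s - 5)) + 35/(2*(s - 5)**2).
Integrate each term; A/(s−a) gives A·log|s−a|; A/(s−a)² gives −A/(s−a).

-69*log(s - 5)/4 + 19*log(s - 4) - 7*log(s - 3)/4 - 35/(2*s - 10) + C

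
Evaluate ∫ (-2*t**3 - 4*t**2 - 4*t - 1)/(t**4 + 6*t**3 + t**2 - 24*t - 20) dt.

Factor the denominator: (t - 2)*(t + 1)*(t + 2)*(t + 5).
Partial-fraction decomposition: -169/(84*(t + 5)) + 7/(12*(t + 2)) - 1/(12*(t + 1)) - 41/(84*(t - 2)).
Integrate each term: A/(t−a) contributes A·log|t−a|.

-41*log(t - 2)/84 - log(t + 1)/12 + 7*log(t + 2)/12 - 169*log(t + 5)/84 + C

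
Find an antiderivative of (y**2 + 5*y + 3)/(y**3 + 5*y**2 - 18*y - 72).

39*log(y - 4)/70 + log(y + 3)/7 + 3*log(y + 6)/10 + C

Factor the denominator: (y - 4)*(y + 3)*(y + 6).
Partial-fraction decomposition: 3/(10*(y + 6)) + 1/(7*(y + 3)) + 39/(70*(y - 4)).
Integrate each term: A/(y−a) contributes A·log|y−a|.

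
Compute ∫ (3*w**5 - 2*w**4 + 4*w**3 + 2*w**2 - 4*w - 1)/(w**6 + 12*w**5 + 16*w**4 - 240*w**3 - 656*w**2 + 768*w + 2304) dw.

2831*log(w - 4)/9600 - 95*log(w - 2)/3072 - 145*log(w + 2)/768 + 3793*log(w + 4)/384 - 177991*log(w + 6)/25600 + 26689/(640*w + 3840) + C

Factor the denominator: (w - 4)*(w - 2)*(w + 2)*(w + 4)*(w + 6)**2.
Partial-fraction decomposition: -177991/(25600*(w + 6)) - 26689/(640*(w + 6)**2) + 3793/(384*(w + 4)) - 145/(768*(w + 2)) - 95/(3072*(w - 2)) + 2831/(9600*(w - 4)).
Integrate each term; A/(w−a) gives A·log|w−a|; A/(w−a)² gives −A/(w−a).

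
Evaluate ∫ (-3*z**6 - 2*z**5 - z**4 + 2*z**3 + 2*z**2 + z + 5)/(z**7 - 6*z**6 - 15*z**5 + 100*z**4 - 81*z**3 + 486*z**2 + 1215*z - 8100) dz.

-1189357*log(z - 5)/749088 - 191*log(z - 3)/216 + 227*log(z + 3)/864 - 1513*log(z + 4)/2025 - 11333*log(z**2 + 9)/520200 - 180493*atan(z/3)/780300 + 1670/(153*z - 765) + C

Factor the denominator: (z - 5)**2*(z - 3)*(z + 3)*(z + 4)*(z**2 + 9).
Partial-fraction decomposition: -(11333*z + 180493)/(260100*(z**2 + 9)) - 1513/(2025*(z + 4)) + 227/(864*(z + 3)) - 191/(216*(z - 3)) - 1189357/(749088*(z - 5)) - 1670/(153*(z - 5)**2).
Integrate each term; A/(z−a) gives A·log|z−a|; the (Bz+D)/(z²+p²) term gives a log and an atan.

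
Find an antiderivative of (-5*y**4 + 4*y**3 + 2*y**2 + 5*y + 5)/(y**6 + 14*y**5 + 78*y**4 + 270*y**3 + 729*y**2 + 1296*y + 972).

Factor the denominator: (y + 2)*(y + 3)**2*(y + 6)*(y**2 + 9).
Partial-fraction decomposition: (1162*y + 9753)/(10530*(y**2 + 9)) + 7297/(1620*(y + 6)) - 68/(27*(y + 3)) + 505/(54*(y + 3)**2) - 109/(52*(y + 2)).
Integrate each term; A/(y−a) gives A·log|y−a|; the (By+D)/(y²+p²) term gives a log and an atan.

-109*log(y + 2)/52 - 68*log(y + 3)/27 + 7297*log(y + 6)/1620 + 581*log(y**2 + 9)/10530 + 3251*atan(y/3)/10530 - 505/(54*y + 162) + C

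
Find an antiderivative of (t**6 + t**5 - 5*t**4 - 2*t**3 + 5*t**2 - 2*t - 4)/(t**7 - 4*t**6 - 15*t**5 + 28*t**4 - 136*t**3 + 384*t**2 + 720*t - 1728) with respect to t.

11921*log(t - 6)/14400 - 163*log(t - 2)/2028 + 3*log(t + 2)/832 + 167*log(t + 4)/1500 + 26159*log(t**2 + 9)/380250 + 41563*atan(t/3)/190125 + 1/(104*t - 208) + C

Factor the denominator: (t - 6)*(t - 2)**2*(t + 2)*(t + 4)*(t**2 + 9).
Partial-fraction decomposition: (26159*t + 124689)/(190125*(t**2 + 9)) + 167/(1500*(t + 4)) + 3/(832*(t + 2)) - 163/(2028*(t - 2)) - 1/(104*(t - 2)**2) + 11921/(14400*(t - 6)).
Integrate each term; A/(t−a) gives A·log|t−a|; the (Bt+D)/(t²+p²) term gives a log and an atan.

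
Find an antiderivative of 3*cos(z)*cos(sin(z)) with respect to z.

3*sin(sin(z)) + C

Let u = sin(z), so du = (cos(z)) dz.
Rewriting, the integral becomes 3·∫ cos(u) du = 3·sin(u).
Substituting back, u = sin(z).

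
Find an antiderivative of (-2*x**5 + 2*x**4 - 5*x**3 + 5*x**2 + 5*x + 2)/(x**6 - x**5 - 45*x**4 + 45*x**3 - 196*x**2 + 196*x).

Factor the denominator: x*(x - 7)*(x - 1)*(x + 7)*(x**2 + 4).
Partial-fraction decomposition: -7*(3*x - 2)/(530*(x**2 + 4)) - 40343/(41552*(x + 7)) - 7/(240*(x - 1)) - 30245/(31164*(x - 7)) + 1/(98*x).
Integrate each term; A/(x−a) gives A·log|x−a|; the (Bx+D)/(x²+p²) term gives a log and an atan.

log(x)/98 - 30245*log(x - 7)/31164 - 7*log(x - 1)/240 - 40343*log(x + 7)/41552 - 21*log(x**2 + 4)/1060 + 7*atan(x/2)/530 + C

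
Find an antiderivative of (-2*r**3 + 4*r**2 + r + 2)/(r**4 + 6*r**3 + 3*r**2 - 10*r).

Factor the denominator: r*(r - 1)*(r + 2)*(r + 5).
Partial-fraction decomposition: -347/(90*(r + 5)) + 16/(9*(r + 2)) + 5/(18*(r - 1)) - 1/(5*r).
Integrate each term: A/(r−a) contributes A·log|r−a|.

-log(r)/5 + 5*log(r - 1)/18 + 16*log(r + 2)/9 - 347*log(r + 5)/90 + C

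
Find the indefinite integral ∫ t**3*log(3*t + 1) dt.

t**4*log(3*t + 1)/4 - t**4/16 + t**3/36 - t**2/72 + t/108 - log(3*t + 1)/324 + C

Use integration by parts with u = log(3*t + 1), dv = t**3 dt.
Then du = 3/(3*t + 1) dt and v = t**4/4.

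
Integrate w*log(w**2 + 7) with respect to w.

w**2*log(w**2 + 7)/2 - w**2/2 + 7*log(w**2 + 7)/2 + C

Let u = w**2 + 7, so du = (2*w) dw.
The integral becomes (1/2)·∫ log(u) du; integrate by parts with u′=log(u), dv′=du.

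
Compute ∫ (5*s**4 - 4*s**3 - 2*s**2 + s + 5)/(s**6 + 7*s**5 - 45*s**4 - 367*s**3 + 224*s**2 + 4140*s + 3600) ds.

Factor the denominator: (s - 6)*(s - 4)*(s + 1)*(s + 5)**2*(s + 6).
Partial-fraction decomposition: -7271/(600*(s + 6)) + 170569/(14256*(s + 5)) - 325/(36*(s + 5)**2) + 11/(2800*(s + 1)) - 1001/(8100*(s - 4)) + 505/(1848*(s - 6)).
Integrate each term; A/(s−a) gives A·log|s−a|; A/(s−a)² gives −A/(s−a).

505*log(s - 6)/1848 - 1001*log(s - 4)/8100 + 11*log(s + 1)/2800 + 170569*log(s + 5)/14256 - 7271*log(s + 6)/600 + 325/(36*s + 180) + C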